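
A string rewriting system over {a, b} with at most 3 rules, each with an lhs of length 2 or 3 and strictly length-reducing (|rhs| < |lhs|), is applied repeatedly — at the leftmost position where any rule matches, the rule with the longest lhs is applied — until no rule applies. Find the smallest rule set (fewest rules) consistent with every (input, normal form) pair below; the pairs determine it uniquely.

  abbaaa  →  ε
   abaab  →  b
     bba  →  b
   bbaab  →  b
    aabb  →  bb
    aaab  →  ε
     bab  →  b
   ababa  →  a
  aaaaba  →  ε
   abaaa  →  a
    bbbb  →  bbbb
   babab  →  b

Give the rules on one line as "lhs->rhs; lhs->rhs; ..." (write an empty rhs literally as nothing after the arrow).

aa->; ab->; ba->

  | abbaaa => baaa => aa => ε
  | abaab => aab => b
  | bba => b
  | bbaab => bab => b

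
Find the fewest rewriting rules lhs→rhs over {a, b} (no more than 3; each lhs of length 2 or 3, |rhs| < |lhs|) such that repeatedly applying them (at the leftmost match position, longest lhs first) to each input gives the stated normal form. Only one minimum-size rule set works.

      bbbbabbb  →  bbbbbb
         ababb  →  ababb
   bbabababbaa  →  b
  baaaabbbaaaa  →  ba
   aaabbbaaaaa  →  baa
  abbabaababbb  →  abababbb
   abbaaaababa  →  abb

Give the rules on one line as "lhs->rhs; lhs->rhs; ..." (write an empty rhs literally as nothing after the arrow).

aaa->b; bba->b

  | bbbbabbb => bbbbbb
  | ababb
  | bbabababbaa => bbababbaa => bbabbaa => bbbaa => bba => b
  | baaaabbbaaaa => bbabbbaaaa => bbbbaaaa => bbbaaa => bbaa => ba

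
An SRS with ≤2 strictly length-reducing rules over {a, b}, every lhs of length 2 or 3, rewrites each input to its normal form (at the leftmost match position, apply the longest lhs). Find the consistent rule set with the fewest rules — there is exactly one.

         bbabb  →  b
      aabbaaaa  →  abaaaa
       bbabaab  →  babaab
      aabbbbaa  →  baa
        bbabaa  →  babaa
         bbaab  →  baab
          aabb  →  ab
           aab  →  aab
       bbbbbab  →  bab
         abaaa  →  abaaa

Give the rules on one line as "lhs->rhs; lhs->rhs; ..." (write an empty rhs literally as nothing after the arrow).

abb->b; bb->b

  | bbabb => babb => bb => b
  | aabbaaaa => abaaaa
  | bbabaab => babaab
  | aabbbbaa => abbbaa => bbaa => baa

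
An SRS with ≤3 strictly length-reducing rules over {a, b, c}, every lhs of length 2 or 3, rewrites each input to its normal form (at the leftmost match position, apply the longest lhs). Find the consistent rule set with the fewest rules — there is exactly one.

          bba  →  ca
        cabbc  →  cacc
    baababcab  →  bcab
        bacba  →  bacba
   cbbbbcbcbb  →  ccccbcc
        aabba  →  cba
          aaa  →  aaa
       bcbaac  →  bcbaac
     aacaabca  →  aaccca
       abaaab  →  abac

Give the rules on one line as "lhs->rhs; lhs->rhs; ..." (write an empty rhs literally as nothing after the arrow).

aab->c; abc->; bb->c

  | bba => ca
  | cabbc => cacc
  | baababcab => bcabcab => bcab
  | bacba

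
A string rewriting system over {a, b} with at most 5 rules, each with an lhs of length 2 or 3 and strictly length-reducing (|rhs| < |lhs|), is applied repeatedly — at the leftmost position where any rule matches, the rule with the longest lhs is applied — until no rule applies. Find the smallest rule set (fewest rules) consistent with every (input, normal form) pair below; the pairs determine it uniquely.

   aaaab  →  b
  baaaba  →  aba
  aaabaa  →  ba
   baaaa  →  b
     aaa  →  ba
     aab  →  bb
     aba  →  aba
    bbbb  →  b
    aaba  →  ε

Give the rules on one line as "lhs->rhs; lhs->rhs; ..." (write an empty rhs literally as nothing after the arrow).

  | aaaab => baab => b
  | baaaba => aba
  | aaabaa => babaa => ba
  | baaaa => aa => b

aa->b; baa->; bba->; bbb->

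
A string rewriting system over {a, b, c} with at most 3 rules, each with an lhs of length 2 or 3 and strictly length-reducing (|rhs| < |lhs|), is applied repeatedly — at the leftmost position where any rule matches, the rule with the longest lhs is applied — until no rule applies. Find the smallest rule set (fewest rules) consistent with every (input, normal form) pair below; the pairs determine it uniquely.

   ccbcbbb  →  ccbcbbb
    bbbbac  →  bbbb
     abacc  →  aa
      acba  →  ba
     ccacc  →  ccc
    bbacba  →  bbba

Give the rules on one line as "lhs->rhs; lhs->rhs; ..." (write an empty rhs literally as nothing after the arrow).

  | ccbcbbb
  | bbbbac => bbbb
  | abacc => abc => aa
  | acba => ba

abc->aa; ac->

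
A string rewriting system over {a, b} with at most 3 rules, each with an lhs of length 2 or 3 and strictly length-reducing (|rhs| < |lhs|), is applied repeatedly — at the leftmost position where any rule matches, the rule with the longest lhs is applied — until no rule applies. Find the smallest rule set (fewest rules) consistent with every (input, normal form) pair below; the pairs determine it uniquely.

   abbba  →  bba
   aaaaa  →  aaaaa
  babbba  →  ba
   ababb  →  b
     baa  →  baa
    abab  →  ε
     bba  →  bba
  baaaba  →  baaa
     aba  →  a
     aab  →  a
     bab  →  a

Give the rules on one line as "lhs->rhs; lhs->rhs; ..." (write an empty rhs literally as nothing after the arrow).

ab->; bab->a

  | abbba => bba
  | aaaaa
  | babbba => abba => ba
  | ababb => abb => b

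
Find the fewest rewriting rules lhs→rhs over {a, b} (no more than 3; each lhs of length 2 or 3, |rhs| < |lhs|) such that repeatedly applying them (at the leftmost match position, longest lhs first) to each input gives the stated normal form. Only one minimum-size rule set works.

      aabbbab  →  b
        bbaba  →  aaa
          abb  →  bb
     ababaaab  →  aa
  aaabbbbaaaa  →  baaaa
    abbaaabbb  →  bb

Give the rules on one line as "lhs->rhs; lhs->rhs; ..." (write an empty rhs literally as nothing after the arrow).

ab->b; bbb->aa

  | aabbbab => abbbab => bbbab => aaab => aab => ab => b
  | bbaba => bbba => aaa
  | abb => bb
  | ababaaab => babaaab => bbaaab => bbaab => bbab => bbb => aa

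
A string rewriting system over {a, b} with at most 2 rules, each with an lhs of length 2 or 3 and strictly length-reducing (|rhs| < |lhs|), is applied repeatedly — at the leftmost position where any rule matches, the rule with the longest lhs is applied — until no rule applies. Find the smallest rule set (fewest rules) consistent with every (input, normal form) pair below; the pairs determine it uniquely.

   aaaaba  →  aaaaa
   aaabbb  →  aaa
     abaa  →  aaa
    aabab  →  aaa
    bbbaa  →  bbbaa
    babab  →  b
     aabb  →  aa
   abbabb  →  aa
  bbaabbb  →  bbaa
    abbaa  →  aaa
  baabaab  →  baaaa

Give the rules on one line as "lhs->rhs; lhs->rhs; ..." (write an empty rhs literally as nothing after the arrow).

ab->a; bab->b

  | aaaaba => aaaaa
  | aaabbb => aaabb => aaab => aaa
  | abaa => aaa
  | aabab => aaab => aaa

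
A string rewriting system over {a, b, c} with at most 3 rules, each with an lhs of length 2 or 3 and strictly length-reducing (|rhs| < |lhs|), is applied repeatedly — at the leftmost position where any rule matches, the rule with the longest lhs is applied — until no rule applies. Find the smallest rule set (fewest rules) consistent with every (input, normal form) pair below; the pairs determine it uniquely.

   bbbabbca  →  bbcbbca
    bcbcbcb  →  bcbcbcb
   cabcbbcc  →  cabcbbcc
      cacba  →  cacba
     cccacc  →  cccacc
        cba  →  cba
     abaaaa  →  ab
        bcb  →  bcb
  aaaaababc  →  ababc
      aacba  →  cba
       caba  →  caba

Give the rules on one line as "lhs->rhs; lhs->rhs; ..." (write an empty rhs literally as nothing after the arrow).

aa->; bba->bc

  | bbbabbca => bbcbbca
  | bcbcbcb
  | cabcbbcc
  | cacba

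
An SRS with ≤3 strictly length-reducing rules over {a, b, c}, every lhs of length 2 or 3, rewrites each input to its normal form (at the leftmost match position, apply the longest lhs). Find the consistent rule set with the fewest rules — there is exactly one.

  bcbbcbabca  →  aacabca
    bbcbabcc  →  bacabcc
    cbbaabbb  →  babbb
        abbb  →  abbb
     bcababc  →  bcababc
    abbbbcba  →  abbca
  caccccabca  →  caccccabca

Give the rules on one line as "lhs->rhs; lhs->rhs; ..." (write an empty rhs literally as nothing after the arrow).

bba->b; bcb->ac; cb->b

  | bcbbcbabca => acbcbabca => abcbabca => aacabca
  | bbcbabcc => bacabcc
  | cbbaabbb => bbaabbb => babbb
  | abbb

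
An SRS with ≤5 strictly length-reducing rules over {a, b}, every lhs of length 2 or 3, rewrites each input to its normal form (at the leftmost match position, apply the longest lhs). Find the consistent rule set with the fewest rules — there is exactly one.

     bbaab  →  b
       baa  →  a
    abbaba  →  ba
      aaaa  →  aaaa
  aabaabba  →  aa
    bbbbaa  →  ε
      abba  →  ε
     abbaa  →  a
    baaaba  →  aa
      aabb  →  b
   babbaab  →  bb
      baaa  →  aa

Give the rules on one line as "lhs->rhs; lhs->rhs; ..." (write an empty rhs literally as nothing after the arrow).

  | bbaab => ab => b
  | baa => a
  | abbaba => bbaba => ba
  | aaaa

aab->a; ab->b; baa->a; bba->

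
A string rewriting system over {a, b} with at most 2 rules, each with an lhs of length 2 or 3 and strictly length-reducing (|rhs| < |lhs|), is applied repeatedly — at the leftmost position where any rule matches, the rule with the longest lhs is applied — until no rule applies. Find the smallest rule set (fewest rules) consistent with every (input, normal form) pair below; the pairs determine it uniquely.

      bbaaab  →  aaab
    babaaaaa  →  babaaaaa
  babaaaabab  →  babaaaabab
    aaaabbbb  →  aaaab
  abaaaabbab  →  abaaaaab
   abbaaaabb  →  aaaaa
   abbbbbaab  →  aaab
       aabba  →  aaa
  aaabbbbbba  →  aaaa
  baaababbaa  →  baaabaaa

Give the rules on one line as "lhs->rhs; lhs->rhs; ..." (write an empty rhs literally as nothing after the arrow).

  | bbaaab => aaab
  | babaaaaa
  | babaaaabab
  | aaaabbbb => aaaab

bb->; bbb->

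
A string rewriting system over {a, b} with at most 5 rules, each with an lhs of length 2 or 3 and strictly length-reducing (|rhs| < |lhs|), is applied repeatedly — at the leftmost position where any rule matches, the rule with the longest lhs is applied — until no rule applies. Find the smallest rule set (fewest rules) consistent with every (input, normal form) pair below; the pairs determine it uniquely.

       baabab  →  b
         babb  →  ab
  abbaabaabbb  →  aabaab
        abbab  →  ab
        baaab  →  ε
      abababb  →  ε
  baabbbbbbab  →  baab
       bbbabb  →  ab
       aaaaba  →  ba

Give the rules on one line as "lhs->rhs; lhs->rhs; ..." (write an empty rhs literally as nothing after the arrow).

  | baabab => baaa => bbb => b
  | babb => ab
  | abbaabaabbb => aabaabbb => aabaab
  | abbab => ab

aaa->bb; bab->a; bb->; bba->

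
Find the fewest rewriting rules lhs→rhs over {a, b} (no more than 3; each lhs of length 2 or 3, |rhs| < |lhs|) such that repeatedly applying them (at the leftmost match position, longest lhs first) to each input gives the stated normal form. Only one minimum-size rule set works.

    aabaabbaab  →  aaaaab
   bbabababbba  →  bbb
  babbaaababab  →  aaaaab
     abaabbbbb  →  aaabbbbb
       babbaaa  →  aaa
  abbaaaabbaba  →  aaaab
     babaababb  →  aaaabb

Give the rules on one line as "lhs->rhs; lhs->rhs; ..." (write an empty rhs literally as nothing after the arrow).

ba->a; bba->b

  | aabaabbaab => aaaabbaab => aaaabab => aaaaab
  | bbabababbba => bbababbba => bbabbba => bbbba => bbb
  | babbaaababab => abbaaababab => abaababab => aaababab => aaaabab => aaaaab
  | abaabbbbb => aaabbbbb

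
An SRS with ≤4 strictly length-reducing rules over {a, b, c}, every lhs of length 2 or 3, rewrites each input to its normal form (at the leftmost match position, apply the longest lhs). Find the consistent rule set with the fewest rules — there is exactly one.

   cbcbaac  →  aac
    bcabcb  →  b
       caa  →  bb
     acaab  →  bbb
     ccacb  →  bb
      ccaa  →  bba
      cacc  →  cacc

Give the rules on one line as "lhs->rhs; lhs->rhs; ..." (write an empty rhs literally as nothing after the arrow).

  | cbcbaac => cbaac => aac
  | bcabcb => bcbcb => bcb => b
  | caa => bb
  | acaab => abbb => bbb

ab->b; caa->bb; cb->; cca->bb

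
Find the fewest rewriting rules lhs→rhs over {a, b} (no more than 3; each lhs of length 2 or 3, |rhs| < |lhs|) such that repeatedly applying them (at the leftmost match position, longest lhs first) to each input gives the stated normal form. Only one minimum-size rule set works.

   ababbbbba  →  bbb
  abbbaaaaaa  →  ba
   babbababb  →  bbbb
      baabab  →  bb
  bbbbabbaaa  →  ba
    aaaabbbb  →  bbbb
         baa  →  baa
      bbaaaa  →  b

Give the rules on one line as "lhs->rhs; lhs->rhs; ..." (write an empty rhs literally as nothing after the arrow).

  | ababbbbba => babbbbba => bbbbbba => bbbbab => bbabb => abbb => bbb
  | abbbaaaaaa => bbbaaaaaa => babaaaaa => bbaaaaa => abaaaa => baaaa => ba
  | babbababb => bbbababb => babbabb => bbbabb => babbb => bbbb
  | baabab => babab => bbab => abb => bb

aaa->; ab->b; bba->ab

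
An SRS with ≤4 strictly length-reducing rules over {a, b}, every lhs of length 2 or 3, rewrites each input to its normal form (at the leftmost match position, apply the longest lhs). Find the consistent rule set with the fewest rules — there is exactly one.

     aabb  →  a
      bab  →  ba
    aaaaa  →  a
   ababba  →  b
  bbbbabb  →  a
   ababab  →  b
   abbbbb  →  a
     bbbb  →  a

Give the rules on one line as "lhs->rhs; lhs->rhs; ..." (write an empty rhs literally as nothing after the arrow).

aa->; ab->a; aba->b; bb->a

  | aabb => bb => a
  | bab => ba
  | aaaaa => aaa => a
  | ababba => bbba => aba => b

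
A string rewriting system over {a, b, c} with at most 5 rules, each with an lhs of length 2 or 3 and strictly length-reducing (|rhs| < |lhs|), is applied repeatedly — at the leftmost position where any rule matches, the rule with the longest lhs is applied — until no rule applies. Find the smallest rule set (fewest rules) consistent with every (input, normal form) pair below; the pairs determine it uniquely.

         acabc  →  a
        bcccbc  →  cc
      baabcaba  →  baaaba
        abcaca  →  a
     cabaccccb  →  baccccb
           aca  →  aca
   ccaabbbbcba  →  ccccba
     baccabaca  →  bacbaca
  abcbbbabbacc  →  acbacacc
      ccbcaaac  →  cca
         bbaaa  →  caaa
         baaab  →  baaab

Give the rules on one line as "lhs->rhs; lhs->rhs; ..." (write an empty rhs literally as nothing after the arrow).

  | acabc => abc => a
  | bcccbc => ccbc => cc
  | baabcaba => baaaba
  | abcaca => aaca => a

aac->; bb->c; bc->; cab->b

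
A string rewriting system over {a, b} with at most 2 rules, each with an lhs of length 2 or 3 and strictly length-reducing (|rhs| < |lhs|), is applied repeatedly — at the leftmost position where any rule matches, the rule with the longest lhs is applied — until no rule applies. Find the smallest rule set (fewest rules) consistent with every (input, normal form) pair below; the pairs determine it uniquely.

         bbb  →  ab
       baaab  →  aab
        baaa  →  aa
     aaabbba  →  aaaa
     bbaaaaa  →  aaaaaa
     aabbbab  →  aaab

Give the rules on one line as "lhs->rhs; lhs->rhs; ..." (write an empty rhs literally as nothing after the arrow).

ba->; bb->a

  | bbb => ab
  | baaab => aab
  | baaa => aa
  | aaabbba => aaaaba => aaaa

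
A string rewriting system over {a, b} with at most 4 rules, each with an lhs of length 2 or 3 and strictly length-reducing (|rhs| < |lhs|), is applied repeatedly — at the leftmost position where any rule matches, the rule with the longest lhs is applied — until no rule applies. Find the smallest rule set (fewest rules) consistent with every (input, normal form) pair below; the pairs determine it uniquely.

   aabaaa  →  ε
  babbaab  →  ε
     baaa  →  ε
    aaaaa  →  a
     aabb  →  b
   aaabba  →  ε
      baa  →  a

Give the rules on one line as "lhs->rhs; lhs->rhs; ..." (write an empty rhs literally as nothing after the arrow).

  | aabaaa => baaa => aa => ε
  | babbaab => bbaab => baab => ab => ε
  | baaa => aa => ε
  | aaaaa => aaa => a

aa->; ab->; ba->; bb->b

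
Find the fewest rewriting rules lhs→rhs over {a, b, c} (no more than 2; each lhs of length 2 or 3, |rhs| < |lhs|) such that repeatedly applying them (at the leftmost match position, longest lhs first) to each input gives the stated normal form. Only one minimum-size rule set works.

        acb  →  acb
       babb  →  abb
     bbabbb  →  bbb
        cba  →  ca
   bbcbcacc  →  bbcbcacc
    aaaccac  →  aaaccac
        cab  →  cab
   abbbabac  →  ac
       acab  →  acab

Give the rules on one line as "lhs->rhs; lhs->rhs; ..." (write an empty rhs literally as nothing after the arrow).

ba->a; bba->

  | acb
  | babb => abb
  | bbabbb => bbb
  | cba => ca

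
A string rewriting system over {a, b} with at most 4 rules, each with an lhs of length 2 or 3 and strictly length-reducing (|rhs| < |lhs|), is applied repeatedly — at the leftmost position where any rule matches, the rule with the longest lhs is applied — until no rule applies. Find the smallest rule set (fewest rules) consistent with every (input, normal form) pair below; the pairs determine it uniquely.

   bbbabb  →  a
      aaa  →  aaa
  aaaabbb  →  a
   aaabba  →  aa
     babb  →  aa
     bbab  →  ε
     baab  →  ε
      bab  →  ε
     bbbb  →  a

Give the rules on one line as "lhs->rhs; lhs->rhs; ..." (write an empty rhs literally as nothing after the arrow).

ab->; ba->b; bb->; bbb->aa

  | bbbabb => aaabb => aab => a
  | aaa
  | aaaabbb => aaabb => aab => a
  | aaabba => aaba => aa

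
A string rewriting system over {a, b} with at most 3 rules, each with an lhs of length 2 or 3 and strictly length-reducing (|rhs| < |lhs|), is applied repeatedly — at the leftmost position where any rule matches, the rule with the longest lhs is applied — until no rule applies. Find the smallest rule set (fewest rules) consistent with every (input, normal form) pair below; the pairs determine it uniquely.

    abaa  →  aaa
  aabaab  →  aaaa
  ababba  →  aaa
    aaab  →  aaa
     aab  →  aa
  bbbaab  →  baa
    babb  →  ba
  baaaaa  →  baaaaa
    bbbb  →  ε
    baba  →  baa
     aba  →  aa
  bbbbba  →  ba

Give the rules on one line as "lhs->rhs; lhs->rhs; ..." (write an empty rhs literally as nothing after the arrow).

  | abaa => aaa
  | aabaab => aaaab => aaaa
  | ababba => aabba => aaba => aaa
  | aaab => aaa

ab->a; bb->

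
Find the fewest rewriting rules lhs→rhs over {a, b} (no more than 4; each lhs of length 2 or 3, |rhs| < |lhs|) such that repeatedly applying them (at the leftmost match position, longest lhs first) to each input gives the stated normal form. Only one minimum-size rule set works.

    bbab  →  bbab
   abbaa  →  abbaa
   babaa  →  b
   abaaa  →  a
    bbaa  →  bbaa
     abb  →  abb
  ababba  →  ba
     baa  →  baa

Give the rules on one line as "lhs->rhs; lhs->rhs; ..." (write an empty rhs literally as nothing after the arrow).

  | bbab
  | abbaa
  | babaa => baaa => b
  | abaaa => aaaa => a

aaa->; aab->; aba->aa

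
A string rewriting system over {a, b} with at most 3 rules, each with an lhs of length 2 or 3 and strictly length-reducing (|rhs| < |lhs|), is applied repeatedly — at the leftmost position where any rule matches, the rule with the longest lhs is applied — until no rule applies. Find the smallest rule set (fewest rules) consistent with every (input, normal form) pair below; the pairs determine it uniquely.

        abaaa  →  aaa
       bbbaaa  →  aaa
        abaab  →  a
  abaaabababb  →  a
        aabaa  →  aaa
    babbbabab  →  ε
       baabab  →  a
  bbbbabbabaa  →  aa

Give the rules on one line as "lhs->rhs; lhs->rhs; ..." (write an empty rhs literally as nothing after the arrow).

  | abaaa => aaa
  | bbbaaa => bbaaa => baaa => aaa
  | abaab => aab => a
  | abaaabababb => aaabababb => aaababb => aaabb => aab => a

ab->; ba->a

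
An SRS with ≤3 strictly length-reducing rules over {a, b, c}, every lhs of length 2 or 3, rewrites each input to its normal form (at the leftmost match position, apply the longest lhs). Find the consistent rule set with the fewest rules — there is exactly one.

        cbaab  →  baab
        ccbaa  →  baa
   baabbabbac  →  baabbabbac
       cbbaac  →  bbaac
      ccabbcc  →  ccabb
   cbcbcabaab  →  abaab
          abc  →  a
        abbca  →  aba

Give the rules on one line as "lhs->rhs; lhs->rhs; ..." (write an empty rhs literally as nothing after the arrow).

bc->; bcc->b; cb->b

  | cbaab => baab
  | ccbaa => cbaa => baa
  | baabbabbac
  | cbbaac => bbaac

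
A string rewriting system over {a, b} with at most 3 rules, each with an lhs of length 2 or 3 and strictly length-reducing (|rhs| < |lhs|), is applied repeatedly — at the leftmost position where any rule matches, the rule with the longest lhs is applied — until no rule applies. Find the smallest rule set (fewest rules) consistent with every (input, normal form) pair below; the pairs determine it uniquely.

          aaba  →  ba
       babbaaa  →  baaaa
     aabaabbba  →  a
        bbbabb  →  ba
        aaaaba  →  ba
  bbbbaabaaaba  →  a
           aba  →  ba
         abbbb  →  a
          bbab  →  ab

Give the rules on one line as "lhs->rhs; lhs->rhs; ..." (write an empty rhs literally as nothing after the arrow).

  | aaba => aba => ba
  | babbaaa => baaaa
  | aabaabbba => abaabbba => baabbba => baaba => baba => bba => a
  | bbbabb => babb => ba

aba->ba; bb->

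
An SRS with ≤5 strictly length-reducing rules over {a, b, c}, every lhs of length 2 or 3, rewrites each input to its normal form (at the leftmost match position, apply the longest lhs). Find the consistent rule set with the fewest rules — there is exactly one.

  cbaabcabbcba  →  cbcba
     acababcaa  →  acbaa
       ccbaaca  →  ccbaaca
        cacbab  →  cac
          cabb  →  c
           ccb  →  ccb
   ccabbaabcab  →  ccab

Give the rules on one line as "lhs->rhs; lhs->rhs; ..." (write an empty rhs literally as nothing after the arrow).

aba->; abb->; bab->; bca->ba

  | cbaabcabbcba => cbaababbcba => cbabbcba => cbcba
  | acababcaa => acbcaa => acbaa
  | ccbaaca
  | cacbab => cac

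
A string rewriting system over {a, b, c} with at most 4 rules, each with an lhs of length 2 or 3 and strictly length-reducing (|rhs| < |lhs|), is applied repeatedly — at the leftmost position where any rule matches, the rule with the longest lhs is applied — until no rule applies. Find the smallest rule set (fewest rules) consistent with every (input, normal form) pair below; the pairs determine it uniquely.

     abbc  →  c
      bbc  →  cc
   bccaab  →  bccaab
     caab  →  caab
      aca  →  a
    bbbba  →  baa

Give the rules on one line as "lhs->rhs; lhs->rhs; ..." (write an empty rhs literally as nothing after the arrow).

ac->; bb->c; cbb->ba

  | abbc => acc => c
  | bbc => cc
  | bccaab
  | caab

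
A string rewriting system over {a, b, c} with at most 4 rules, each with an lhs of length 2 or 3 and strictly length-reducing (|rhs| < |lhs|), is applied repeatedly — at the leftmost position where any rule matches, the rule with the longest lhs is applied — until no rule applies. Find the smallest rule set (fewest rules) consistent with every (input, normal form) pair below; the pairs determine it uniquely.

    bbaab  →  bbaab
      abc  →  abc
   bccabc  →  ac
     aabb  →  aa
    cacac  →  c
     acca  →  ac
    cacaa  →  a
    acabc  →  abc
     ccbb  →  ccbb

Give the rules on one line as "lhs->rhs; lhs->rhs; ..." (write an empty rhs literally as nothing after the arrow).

  | bbaab
  | abc
  | bccabc => bcbc => ac
  | aabb => aa

abb->a; bcb->a; ca->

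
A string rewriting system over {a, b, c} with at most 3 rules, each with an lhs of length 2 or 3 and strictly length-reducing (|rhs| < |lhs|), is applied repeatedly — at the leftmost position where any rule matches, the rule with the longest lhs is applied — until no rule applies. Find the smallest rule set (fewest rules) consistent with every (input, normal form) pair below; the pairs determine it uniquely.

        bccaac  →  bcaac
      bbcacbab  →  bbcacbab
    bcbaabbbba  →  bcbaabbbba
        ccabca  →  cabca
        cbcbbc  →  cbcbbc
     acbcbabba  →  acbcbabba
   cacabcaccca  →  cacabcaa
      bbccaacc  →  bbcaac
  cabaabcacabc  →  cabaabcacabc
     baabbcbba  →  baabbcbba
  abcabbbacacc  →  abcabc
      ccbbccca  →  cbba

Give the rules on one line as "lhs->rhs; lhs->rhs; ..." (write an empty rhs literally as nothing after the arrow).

  | bccaac => bcaac
  | bbcacbab
  | bcbaabbbba
  | ccabca => cabca

bac->; cc->c; ccc->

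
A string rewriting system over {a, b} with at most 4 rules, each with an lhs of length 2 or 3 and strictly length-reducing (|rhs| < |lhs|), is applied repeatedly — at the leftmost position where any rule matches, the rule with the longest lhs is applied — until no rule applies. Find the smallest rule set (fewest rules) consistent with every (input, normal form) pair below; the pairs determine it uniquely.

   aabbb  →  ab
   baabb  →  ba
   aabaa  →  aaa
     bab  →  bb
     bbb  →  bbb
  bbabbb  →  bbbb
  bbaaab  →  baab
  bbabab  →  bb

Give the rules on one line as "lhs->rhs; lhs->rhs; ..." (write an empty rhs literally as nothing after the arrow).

  | aabbb => ab
  | baabb => ba
  | aabaa => aaa
  | bab => bb

aba->a; abb->; bab->bb; bba->b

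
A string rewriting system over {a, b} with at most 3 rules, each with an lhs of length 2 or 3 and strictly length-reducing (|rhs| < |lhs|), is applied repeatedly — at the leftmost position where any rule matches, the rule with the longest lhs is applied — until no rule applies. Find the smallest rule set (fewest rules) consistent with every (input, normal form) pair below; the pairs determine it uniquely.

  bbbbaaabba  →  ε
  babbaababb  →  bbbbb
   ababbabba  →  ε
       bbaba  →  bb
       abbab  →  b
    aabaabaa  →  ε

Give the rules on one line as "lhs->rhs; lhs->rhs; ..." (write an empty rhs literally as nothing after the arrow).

  | bbbbaaabba => bbaaabba => aaabba => abba => aa => ε
  | babbaababb => baaababb => bababb => bbbbb
  | ababbabba => bbbbabba => bbabba => abba => aa => ε
  | bbaba => aba => bb

aa->; aba->bb; bba->a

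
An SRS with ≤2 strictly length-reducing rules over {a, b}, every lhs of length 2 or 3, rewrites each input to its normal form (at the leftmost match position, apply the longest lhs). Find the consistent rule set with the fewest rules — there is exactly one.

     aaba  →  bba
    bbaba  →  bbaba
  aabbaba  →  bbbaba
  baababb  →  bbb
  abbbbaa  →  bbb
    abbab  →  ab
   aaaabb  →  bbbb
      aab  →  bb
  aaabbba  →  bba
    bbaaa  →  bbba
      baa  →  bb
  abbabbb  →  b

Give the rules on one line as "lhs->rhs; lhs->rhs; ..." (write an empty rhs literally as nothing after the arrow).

  | aaba => bba
  | bbaba
  | aabbaba => bbbaba
  | baababb => bbbabb => bbb

aa->b; abb->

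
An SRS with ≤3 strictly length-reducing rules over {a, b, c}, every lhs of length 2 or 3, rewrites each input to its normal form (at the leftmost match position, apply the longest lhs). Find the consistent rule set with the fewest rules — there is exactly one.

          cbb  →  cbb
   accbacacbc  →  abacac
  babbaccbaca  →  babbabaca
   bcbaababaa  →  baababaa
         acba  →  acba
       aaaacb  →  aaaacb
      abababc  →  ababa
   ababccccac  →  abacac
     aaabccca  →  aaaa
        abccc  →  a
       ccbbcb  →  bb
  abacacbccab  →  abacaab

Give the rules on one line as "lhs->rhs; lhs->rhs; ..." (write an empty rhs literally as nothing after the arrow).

  | cbb
  | accbacacbc => abacacbc => abacac
  | babbaccbaca => babbabaca
  | bcbaababaa => baababaa

bc->; cc->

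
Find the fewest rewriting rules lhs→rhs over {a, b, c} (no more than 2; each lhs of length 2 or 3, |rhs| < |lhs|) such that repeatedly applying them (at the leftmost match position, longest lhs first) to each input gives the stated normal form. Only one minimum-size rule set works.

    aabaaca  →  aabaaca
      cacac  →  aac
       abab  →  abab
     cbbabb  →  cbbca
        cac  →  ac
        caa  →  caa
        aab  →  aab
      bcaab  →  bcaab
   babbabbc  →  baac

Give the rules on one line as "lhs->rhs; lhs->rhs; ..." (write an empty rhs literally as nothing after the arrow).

  | aabaaca
  | cacac => acac => aac
  | abab
  | cbbabb => cbbca

abb->ca; cac->ac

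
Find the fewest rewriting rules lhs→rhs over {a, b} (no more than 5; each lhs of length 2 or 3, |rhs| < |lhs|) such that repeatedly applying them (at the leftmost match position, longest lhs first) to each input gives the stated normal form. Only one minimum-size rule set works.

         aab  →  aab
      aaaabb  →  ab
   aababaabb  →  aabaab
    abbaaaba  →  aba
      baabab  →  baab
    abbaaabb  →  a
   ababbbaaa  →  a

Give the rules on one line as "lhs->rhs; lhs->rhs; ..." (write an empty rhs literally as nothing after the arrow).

  | aab
  | aaaabb => abb => ab
  | aababaabb => aabaabb => aabaab
  | abbaaaba => abaaaba => abba => aba

aaa->; bab->b; bb->b; bbb->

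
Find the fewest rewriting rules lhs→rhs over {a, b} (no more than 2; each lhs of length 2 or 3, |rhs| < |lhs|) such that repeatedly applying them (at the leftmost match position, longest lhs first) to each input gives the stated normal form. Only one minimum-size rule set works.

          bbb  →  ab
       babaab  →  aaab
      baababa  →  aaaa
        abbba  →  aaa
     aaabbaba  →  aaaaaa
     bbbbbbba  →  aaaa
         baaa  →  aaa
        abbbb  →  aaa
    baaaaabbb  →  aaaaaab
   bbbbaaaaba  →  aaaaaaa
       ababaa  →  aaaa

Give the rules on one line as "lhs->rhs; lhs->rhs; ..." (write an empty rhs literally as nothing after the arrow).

  | bbb => ab
  | babaab => abaab => aaab
  | baababa => aababa => aaaba => aaaa
  | abbba => aaba => aaa

ba->a; bb->a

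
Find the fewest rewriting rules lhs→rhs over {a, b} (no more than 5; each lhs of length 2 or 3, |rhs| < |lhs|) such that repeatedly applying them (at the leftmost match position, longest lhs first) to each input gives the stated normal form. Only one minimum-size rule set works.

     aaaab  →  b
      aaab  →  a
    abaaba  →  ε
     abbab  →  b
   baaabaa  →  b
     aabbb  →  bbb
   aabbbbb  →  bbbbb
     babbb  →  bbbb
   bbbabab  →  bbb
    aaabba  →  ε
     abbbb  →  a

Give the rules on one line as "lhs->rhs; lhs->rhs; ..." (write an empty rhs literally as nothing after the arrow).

aa->; ab->a; ba->b; bba->b

  | aaaab => aab => b
  | aaab => ab => a
  | abaaba => aaaba => aba => aa => ε
  | abbab => abab => aab => b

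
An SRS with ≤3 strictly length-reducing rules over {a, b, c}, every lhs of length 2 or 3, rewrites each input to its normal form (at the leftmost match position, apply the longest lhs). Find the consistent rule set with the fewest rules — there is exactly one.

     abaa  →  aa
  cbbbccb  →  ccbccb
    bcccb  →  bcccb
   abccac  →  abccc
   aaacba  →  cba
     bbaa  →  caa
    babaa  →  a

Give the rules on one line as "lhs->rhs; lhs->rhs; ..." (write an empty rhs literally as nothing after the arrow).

ac->c; baa->a; bb->c

  | abaa => aa
  | cbbbccb => ccbccb
  | bcccb
  | abccac => abccc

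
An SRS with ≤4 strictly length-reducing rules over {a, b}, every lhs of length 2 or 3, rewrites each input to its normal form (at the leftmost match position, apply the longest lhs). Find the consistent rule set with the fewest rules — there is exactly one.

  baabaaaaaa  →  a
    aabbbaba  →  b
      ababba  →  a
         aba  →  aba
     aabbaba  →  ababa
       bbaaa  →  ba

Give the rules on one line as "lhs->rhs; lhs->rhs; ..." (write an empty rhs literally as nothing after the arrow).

aa->b; aab->a; bb->

  | baabaaaaaa => baaaaaaa => bbaaaaa => aaaaa => baaa => bba => a
  | aabbbaba => abbaba => aaba => aa => b
  | ababba => abaa => abb => a
  | aba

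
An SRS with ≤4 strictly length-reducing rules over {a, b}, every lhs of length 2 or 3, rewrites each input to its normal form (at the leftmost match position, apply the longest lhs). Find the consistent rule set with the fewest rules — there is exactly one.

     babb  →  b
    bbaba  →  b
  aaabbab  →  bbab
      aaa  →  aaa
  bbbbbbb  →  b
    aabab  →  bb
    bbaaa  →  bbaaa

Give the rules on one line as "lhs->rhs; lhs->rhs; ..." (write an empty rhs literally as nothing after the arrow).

  | babb => bbb => b
  | bbaba => bbb => b
  | aaabbab => aabbab => abbab => bbab
  | aaa

aba->b; abb->bb; bbb->b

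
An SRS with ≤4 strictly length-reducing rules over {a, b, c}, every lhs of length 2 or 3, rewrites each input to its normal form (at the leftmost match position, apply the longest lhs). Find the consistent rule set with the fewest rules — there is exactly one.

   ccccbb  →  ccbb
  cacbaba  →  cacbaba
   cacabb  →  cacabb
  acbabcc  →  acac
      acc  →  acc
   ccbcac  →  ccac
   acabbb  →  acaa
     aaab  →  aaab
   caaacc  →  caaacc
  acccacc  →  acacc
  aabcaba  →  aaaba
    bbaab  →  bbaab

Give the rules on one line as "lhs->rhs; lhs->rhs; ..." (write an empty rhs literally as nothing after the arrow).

  | ccccbb => ccbb
  | cacbaba
  | cacabb
  | acbabcc => acbac => acac

bac->ac; bbb->a; bc->; ccc->c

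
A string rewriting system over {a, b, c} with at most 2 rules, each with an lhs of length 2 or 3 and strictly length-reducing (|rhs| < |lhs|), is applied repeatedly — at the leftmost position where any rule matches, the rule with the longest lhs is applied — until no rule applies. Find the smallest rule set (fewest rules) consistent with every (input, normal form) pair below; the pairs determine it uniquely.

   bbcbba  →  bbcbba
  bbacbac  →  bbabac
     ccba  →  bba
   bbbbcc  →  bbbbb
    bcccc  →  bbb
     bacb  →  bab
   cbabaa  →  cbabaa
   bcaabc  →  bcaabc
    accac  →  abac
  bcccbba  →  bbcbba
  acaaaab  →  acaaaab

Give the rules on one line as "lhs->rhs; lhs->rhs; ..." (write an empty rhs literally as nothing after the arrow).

acb->ab; cc->b

  | bbcbba
  | bbacbac => bbabac
  | ccba => bba
  | bbbbcc => bbbbb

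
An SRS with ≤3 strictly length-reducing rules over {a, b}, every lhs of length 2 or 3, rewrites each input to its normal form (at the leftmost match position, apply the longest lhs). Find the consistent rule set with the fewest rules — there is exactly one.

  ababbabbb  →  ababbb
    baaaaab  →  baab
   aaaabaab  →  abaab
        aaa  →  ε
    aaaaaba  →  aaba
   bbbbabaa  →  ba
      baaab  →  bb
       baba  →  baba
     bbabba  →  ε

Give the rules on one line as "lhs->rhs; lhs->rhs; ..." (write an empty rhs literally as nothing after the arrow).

  | ababbabbb => ababbb
  | baaaaab => baab
  | aaaabaab => abaab
  | aaa => ε

aaa->; bba->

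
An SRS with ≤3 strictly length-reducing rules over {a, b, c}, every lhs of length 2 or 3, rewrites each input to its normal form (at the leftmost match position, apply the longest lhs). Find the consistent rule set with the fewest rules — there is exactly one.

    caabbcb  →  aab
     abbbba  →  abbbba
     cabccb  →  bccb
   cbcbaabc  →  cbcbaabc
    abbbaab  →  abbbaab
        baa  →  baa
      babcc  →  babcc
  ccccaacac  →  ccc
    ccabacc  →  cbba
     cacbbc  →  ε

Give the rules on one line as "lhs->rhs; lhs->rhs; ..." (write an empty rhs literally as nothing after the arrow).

acc->ba; bbc->a; ca->

  | caabbcb => abbcb => aab
  | abbbba
  | cabccb => bccb
  | cbcbaabc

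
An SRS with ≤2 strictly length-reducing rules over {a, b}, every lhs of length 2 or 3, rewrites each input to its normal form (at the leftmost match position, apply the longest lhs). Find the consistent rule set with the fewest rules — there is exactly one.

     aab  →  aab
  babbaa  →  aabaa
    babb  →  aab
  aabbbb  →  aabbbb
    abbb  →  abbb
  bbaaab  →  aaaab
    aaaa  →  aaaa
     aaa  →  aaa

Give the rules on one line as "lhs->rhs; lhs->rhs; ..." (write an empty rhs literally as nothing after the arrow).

  | aab
  | babbaa => aabaa
  | babb => aab
  | aabbbb

bab->aa; bba->aa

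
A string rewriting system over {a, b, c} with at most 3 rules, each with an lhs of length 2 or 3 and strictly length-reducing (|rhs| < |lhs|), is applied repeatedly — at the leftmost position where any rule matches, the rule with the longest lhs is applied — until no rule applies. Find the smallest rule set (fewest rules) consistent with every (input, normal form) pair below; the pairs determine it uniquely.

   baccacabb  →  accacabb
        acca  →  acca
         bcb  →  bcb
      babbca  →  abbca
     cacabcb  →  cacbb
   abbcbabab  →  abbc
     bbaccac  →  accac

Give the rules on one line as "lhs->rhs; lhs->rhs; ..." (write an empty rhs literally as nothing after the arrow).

  | baccacabb => accacabb
  | acca
  | bcb
  | babbca => abbca

aab->; abc->b; ba->a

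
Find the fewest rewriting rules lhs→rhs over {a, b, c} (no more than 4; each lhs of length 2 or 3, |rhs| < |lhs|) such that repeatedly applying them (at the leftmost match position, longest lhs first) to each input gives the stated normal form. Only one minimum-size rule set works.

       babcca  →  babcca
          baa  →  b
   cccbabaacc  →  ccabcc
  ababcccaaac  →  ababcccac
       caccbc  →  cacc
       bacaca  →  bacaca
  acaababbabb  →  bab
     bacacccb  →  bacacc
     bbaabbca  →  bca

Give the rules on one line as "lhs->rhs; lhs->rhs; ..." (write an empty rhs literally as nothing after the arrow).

aa->; bb->b; cb->

  | babcca
  | baa => b
  | cccbabaacc => ccabaacc => ccabcc
  | ababcccaaac => ababcccac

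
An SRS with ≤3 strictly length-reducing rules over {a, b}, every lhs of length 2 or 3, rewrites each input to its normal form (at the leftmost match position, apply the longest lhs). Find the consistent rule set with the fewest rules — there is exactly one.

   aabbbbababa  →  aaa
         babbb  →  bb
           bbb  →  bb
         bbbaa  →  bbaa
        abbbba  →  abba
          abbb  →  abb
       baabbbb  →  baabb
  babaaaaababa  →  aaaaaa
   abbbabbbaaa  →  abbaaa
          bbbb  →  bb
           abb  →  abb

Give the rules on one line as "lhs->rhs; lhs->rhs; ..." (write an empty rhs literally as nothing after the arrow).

  | aabbbbababa => aabbbababa => aabbababa => aababa => aaa
  | babbb => bb
  | bbb => bb
  | bbbaa => bbaa

bab->; bbb->bb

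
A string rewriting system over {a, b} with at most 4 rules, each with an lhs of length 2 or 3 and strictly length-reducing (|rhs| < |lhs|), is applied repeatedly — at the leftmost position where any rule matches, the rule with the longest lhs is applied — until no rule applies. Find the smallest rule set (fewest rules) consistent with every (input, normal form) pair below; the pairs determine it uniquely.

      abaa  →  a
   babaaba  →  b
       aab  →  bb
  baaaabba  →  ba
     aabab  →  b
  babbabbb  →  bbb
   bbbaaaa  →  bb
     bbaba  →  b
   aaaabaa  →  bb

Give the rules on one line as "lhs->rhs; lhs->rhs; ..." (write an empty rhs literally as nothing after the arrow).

  | abaa => a
  | babaaba => baba => b
  | aab => bb
  | baaaabba => bbaabba => baabba => bbbba => bbba => bba => ba

aa->b; ab->; aba->; bba->ba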